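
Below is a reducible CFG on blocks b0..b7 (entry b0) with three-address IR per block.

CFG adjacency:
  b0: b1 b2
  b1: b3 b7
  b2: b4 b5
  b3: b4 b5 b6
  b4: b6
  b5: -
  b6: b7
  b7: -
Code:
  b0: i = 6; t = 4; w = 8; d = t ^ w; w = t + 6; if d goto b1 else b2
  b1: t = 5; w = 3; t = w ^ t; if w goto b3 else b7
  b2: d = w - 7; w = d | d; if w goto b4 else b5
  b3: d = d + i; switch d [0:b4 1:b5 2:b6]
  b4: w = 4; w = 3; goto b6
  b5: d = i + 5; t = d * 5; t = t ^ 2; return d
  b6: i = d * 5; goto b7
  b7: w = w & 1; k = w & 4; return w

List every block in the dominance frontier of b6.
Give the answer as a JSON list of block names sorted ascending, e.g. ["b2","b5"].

idom tree: b1←b0 b2←b0 b3←b1 b4←b0 b5←b0 b6←b0 b7←b0
Dom at joins:
  b4: preds {b2,b3}: {b0,b2} ∩ {b0,b1,b3} = {b0}; idom=b0
  b5: preds {b2,b3}: {b0,b2} ∩ {b0,b1,b3} = {b0}; idom=b0
  b6: preds {b3,b4}: {b0,b1,b3} ∩ {b0,b4} = {b0}; idom=b0
  b7: preds {b1,b6}: {b0,b1} ∩ {b0,b6} = {b0}; idom=b0

DF derivation:
  b4←b2: walk b2 to b0
  b4←b3: walk b3→b1 to b0
  b5←b2: walk b2 to b0
  b5←b3: walk b3→b1 to b0
  b6←b3: walk b3→b1 to b0
  b6←b4: walk b4 to b0
  b7←b1: walk b1 to b0
  b7←b6: walk b6 to b0
  b0: DF=∅
  b1: DF={b4,b5,b6,b7}
  b2: DF={b4,b5}
  b3: DF={b4,b5,b6}
  b4: DF={b6}
  b5: DF=∅
  b6: DF={b7}
  b7: DF=∅

DF(b6) = ["b7"]

Answer: ["b7"]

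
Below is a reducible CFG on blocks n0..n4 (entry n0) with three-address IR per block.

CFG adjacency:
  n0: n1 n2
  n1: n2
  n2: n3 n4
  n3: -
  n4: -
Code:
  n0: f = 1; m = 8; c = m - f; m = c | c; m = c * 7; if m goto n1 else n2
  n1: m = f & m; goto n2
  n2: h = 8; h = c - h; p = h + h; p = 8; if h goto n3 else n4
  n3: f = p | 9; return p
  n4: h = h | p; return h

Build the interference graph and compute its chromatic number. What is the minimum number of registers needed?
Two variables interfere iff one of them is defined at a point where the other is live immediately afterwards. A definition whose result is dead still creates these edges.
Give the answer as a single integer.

Answer: 3

Derivation:
Per-block:
  n0: {c,f,m} / ∅
  n1: {m} / {f,m}
  n2: {h,p} / {c}
  n3: {f} / {p}
  n4: {h} / {h,p}

Live sets:
  n0 li=∅ lo={c,f,m}
  n1 li={c,f,m} lo={c}
  n2 li={c} lo={h,p}
  n3 li={p} lo=∅
  n4 li={h,p} lo=∅

Interference:
  c↔{f,h,m}
  f↔{c,m,p}
  h↔{c,p}
  m↔{c,f}
  p↔{f,h}

Registers:
  {c,f,m} pairwise interfere (3-clique) ⇒ χ ≥ 3
  assign c→c0 f→c1 h→c1 m→c2 p→c0 — no edge inside a register ⇒ χ ≤ 3
  χ = 3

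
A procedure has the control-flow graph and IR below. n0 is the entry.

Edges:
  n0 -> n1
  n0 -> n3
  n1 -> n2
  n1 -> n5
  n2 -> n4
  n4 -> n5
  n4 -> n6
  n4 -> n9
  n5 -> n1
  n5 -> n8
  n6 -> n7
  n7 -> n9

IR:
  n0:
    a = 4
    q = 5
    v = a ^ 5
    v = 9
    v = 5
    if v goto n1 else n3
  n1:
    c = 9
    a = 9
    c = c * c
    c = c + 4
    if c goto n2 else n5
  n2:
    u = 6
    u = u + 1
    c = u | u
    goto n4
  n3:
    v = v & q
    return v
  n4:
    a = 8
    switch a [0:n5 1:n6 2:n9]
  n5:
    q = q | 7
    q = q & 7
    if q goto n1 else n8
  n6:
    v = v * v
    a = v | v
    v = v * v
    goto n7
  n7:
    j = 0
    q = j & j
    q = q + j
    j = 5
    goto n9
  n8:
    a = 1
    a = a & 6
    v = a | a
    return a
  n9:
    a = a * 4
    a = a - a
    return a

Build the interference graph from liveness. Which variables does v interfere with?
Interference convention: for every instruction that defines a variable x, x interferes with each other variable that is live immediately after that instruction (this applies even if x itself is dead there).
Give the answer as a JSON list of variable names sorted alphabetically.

Answer: ["a", "c", "q", "u"]

Derivation:
def/use:
  n0: def={a,q,v} ue=∅
  n1: def={a,c} ue=∅
  n2: def={c,u} ue=∅
  n3: def={v} ue={q,v}
  n4: def={a} ue=∅
  n5: def={q} ue={q}
  n6: def={a,v} ue={v}
  n7: def={j,q} ue=∅
  n8: def={a,v} ue=∅
  n9: def={a} ue={a}

Backward fixpoint:
  n0: in=∅ out={q,v}
  n1: in={q,v} out={q,v}
  n2: in={q,v} out={q,v}
  n3: in={q,v} out=∅
  n4: in={q,v} out={a,q,v}
  n5: in={q,v} out={q,v}
  n6: in={v} out={a}
  n7: in={a} out={a}
  n8: in=∅ out=∅
  n9: in={a} out=∅

Interfere edges:
  a↔{c,j,q,v}
  c↔{a,q,v}
  j↔{a,q}
  q↔{a,c,j,u,v}
  u↔{q,v}
  v↔{a,c,q,u}

N(v) = ["a", "c", "q", "u"]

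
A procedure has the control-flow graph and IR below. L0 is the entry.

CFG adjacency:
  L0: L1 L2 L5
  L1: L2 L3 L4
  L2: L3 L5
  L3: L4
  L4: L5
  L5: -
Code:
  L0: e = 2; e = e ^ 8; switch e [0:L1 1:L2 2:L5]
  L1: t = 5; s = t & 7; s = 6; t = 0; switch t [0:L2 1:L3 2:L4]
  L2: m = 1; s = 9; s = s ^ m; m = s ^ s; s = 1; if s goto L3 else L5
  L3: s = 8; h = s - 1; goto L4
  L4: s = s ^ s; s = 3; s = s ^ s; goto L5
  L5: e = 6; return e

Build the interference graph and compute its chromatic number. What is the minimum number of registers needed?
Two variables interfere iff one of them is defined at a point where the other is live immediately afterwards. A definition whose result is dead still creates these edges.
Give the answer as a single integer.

def/use:
  L0 def {e} use ∅
  L1 def {s,t} use ∅
  L2 def {m,s} use ∅
  L3 def {h,s} use ∅
  L4 def {s} use {s}
  L5 def {e} use ∅

Live sets:
  L0: in=∅ out=∅
  L1: in=∅ out={s}
  L2: in=∅ out=∅
  L3: in=∅ out={s}
  L4: in={s} out=∅
  L5: in=∅ out=∅

Conflict graph:
  e↔∅
  h↔{s}
  m↔{s}
  s↔{h,m,t}
  t↔{s}

Chromatic number:
  clique {h,s} ⇒ need ≥ 2
  assign e→R0 h→R1 m→R1 s→R0 t→R1 — no edge inside a register ⇒ χ ≤ 2
  χ = 2

Answer: 2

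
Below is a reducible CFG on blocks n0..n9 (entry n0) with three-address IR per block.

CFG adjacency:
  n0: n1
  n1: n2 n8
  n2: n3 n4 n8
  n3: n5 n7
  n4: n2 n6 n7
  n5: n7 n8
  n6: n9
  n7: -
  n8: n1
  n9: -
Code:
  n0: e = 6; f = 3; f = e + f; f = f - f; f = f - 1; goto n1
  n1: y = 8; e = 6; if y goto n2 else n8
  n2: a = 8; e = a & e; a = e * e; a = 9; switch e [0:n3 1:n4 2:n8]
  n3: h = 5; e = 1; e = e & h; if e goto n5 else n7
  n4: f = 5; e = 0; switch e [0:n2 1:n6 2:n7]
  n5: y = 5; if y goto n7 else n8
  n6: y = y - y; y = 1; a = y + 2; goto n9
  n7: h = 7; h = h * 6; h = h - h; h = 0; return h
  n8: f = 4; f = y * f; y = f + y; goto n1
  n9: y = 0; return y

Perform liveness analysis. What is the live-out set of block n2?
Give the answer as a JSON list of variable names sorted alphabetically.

Answer: ["y"]

Working:
Block summaries:
  n0: {e,f} / ∅
  n1: {e,y} / ∅
  n2: {a,e} / {e}
  n3: {e,h} / ∅
  n4: {e,f} / ∅
  n5: {y} / ∅
  n6: {a,y} / {y}
  n7: {h} / ∅
  n8: {f,y} / {y}
  n9: {y} / ∅

Live sets:
  n0: in=∅ out=∅
  n1: in=∅ out={e,y}
  n2: in={e,y} out={y}
  n3: in=∅ out=∅
  n4: in={y} out={e,y}
  n5: in=∅ out={y}
  n6: in={y} out=∅
  n7: in=∅ out=∅
  n8: in={y} out=∅
  n9: in=∅ out=∅

live-out(n2) = ["y"]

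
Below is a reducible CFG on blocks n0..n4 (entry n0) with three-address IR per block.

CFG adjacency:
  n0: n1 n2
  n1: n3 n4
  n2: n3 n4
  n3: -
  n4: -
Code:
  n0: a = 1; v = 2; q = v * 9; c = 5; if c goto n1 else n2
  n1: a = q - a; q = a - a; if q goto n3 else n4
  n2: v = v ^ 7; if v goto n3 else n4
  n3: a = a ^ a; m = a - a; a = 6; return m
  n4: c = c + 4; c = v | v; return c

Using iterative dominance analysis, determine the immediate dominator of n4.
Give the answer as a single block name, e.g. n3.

Answer: n0

Derivation:
idom tree: n1←n0 n2←n0 n3←n0 n4←n0
Dom at joins:
  n3: preds {n1,n2}: {n0,n1} ∩ {n0,n2} = {n0}; idom=n0
  n4: preds {n1,n2}: {n0,n1} ∩ {n0,n2} = {n0}; idom=n0

idom(n4) = n0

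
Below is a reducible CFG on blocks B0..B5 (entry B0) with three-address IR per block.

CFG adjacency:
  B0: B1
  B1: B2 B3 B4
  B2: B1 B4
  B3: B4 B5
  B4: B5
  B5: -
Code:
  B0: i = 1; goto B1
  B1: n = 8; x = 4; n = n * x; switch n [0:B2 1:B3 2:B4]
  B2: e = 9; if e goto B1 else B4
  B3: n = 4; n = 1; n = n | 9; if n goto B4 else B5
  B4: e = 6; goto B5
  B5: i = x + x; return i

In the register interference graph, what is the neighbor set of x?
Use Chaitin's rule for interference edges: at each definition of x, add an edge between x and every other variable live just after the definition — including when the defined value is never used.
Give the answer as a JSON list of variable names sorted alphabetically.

Answer: ["e", "n"]

Derivation:
def/use:
  B0: {i} / ∅
  B1: {n,x} / ∅
  B2: {e} / ∅
  B3: {n} / ∅
  B4: {e} / ∅
  B5: {i} / {x}

Liveness:
  live B0: ∅→∅
  live B1: ∅→{x}
  live B2: {x}→{x}
  live B3: {x}→{x}
  live B4: {x}→{x}
  live B5: {x}→∅

Interference:
  e↔{x}
  i↔∅
  n↔{x}
  x↔{e,n}

N(x) = ["e", "n"]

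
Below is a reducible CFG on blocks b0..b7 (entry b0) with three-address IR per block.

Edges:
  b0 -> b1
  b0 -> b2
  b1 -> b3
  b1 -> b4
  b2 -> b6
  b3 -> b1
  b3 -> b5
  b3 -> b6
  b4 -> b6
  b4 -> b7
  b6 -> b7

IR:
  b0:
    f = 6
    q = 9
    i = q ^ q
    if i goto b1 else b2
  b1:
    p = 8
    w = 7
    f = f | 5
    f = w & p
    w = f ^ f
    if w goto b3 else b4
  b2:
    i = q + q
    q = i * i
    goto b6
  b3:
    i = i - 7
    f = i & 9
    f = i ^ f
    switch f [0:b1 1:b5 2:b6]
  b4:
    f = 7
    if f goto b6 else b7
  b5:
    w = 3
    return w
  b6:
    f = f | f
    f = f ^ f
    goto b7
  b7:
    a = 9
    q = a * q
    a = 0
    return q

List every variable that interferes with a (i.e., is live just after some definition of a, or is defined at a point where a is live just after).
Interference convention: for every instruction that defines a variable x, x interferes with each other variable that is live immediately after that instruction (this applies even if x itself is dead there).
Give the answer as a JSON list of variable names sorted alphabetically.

Block summaries:
  b0 def {f,i,q} use ∅
  b1 def {f,p,w} use {f}
  b2 def {i,q} use {q}
  b3 def {f,i} use {i}
  b4 def {f} use ∅
  b5 def {w} use ∅
  b6 def {f} use {f}
  b7 def {a,q} use {q}

Live sets:
  b0 li=∅ lo={f,i,q}
  b1 li={f,i,q} lo={i,q}
  b2 li={f,q} lo={f,q}
  b3 li={i,q} lo={f,i,q}
  b4 li={q} lo={f,q}
  b5 li=∅ lo=∅
  b6 li={f,q} lo={q}
  b7 li={q} lo=∅

Conflict graph:
  a — {q}
  f — {i,p,q,w}
  i — {f,p,q,w}
  p — {f,i,q,w}
  q — {a,f,i,p,w}
  w — {f,i,p,q}

N(a) = ["q"]

Answer: ["q"]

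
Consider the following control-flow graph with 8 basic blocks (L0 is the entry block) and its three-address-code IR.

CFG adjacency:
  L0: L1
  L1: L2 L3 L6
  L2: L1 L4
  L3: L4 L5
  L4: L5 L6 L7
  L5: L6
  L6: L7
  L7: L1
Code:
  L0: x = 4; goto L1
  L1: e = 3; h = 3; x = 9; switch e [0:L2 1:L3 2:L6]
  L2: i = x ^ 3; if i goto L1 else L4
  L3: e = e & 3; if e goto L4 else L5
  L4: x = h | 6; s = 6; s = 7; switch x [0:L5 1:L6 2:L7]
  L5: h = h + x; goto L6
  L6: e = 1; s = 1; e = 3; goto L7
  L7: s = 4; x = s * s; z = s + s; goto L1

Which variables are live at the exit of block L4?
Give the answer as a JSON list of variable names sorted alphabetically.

Answer: ["h", "x"]

Analysis:
Block summaries:
  L0 def {x} use ∅
  L1 def {e,h,x} use ∅
  L2 def {i} use {x}
  L3 def {e} use {e}
  L4 def {s,x} use {h}
  L5 def {h} use {h,x}
  L6 def {e,s} use ∅
  L7 def {s,x,z} use ∅

Live sets:
  L0 li=∅ lo=∅
  L1 li=∅ lo={e,h,x}
  L2 li={h,x} lo={h}
  L3 li={e,h,x} lo={h,x}
  L4 li={h} lo={h,x}
  L5 li={h,x} lo=∅
  L6 li=∅ lo=∅
  L7 li=∅ lo=∅

live-out(L4) = ["h", "x"]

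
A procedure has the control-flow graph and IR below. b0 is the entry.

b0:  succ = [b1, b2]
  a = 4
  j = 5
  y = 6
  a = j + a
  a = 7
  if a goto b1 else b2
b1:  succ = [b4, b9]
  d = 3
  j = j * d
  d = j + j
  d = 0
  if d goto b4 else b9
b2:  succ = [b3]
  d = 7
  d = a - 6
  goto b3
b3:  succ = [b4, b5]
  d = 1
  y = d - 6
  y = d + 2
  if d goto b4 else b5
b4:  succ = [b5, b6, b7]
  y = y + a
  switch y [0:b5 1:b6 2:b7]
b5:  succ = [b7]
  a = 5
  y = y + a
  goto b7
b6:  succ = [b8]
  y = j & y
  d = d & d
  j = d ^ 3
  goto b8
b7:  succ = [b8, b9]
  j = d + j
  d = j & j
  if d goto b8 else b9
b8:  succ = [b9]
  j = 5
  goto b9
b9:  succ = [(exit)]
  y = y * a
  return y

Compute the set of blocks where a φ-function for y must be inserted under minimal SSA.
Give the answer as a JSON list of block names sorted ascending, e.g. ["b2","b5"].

idom tree: b1←b0 b2←b0 b3←b2 b4←b0 b5←b0 b6←b4 b7←b0 b8←b0 b9←b0
Join-block Dom:
  b4: preds {b1,b3}: {b0,b1} ∩ {b0,b2,b3} = {b0}; idom=b0
  b5: preds {b3,b4}: {b0,b2,b3} ∩ {b0,b4} = {b0}; idom=b0
  b7: preds {b4,b5}: {b0,b4} ∩ {b0,b5} = {b0}; idom=b0
  b8: preds {b6,b7}: {b0,b4,b6} ∩ {b0,b7} = {b0}; idom=b0
  b9: preds {b1,b7,b8}: {b0,b1} ∩ {b0,b7} ∩ {b0,b8} = {b0}; idom=b0

DF walk-up:
  b4←b1: walk b1 to b0
  b4←b3: walk b3→b2 to b0
  b5←b3: walk b3→b2 to b0
  b5←b4: walk b4 to b0
  b7←b4: walk b4 to b0
  b7←b5: walk b5 to b0
  b8←b6: walk b6→b4 to b0
  b8←b7: walk b7 to b0
  b9←b1: walk b1 to b0
  b9←b7: walk b7 to b0
  b9←b8: walk b8 to b0
  b0: DF=∅
  b1: DF={b4,b9}
  b2: DF={b4,b5}
  b3: DF={b4,b5}
  b4: DF={b5,b7,b8}
  b5: DF={b7}
  b6: DF={b8}
  b7: DF={b8,b9}
  b8: DF={b9}
  b9: DF=∅

φ for y: defs {b0,b3,b4,b5,b6,b9}
  DF⁺ = {b4,b5,b7,b8,b9}

Answer: ["b4", "b5", "b7", "b8", "b9"]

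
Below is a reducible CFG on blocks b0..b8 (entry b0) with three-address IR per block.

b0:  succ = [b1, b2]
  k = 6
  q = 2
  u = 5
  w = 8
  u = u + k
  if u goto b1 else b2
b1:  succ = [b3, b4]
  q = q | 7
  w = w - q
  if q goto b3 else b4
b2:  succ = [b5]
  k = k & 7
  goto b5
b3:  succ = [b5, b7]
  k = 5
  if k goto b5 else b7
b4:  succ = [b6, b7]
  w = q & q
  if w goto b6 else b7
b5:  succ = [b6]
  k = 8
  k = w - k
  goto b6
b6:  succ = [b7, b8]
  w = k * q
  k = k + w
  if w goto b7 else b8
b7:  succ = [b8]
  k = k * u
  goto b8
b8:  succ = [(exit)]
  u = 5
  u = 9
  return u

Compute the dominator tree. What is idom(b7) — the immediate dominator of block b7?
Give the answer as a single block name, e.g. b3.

Answer: b0

Derivation:
idom tree: b1←b0 b2←b0 b3←b1 b4←b1 b5←b0 b6←b0 b7←b0 b8←b0
Dom∩ at merges:
  b5: preds {b2,b3}: {b0,b2} ∩ {b0,b1,b3} = {b0}; idom=b0
  b6: preds {b4,b5}: {b0,b1,b4} ∩ {b0,b5} = {b0}; idom=b0
  b7: preds {b3,b4,b6}: {b0,b1,b3} ∩ {b0,b1,b4} ∩ {b0,b6} = {b0}; idom=b0
  b8: preds {b6,b7}: {b0,b6} ∩ {b0,b7} = {b0}; idom=b0

idom(b7) = b0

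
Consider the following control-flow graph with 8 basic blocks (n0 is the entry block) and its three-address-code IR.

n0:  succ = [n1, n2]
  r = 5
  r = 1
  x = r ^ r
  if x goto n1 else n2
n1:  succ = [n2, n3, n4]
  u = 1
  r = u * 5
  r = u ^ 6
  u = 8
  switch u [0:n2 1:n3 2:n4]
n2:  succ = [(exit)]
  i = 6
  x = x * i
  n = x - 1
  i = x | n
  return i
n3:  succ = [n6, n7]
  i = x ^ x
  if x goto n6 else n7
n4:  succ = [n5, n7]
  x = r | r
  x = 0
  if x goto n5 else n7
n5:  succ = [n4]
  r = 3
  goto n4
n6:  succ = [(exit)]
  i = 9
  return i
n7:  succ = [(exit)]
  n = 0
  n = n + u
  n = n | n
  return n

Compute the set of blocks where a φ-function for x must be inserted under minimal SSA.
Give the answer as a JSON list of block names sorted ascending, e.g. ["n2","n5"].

Answer: ["n4", "n7"]

Derivation:
idom tree: n1←n0 n2←n0 n3←n1 n4←n1 n5←n4 n6←n3 n7←n1
Dom at joins:
  n2: preds {n0,n1}: {n0} ∩ {n0,n1} = {n0}; idom=n0
  n4: preds {n1,n5}: {n0,n1} ∩ {n0,n1,n4,n5} = {n0,n1}; idom=n1
  n7: preds {n3,n4}: {n0,n1,n3} ∩ {n0,n1,n4} = {n0,n1}; idom=n1

DF walk-up:
  n2←n0: walk · to n0
  n2←n1: walk n1 to n0
  n4←n1: walk · to n1
  n4←n5: walk n5→n4 to n1
  n7←n3: walk n3 to n1
  n7←n4: walk n4 to n1
  n0: DF=∅
  n1: DF={n2}
  n2: DF=∅
  n3: DF={n7}
  n4: DF={n4,n7}
  n5: DF={n4}
  n6: DF=∅
  n7: DF=∅

φ for x: defs {n0,n2,n4}
  DF⁺ = {n4,n7}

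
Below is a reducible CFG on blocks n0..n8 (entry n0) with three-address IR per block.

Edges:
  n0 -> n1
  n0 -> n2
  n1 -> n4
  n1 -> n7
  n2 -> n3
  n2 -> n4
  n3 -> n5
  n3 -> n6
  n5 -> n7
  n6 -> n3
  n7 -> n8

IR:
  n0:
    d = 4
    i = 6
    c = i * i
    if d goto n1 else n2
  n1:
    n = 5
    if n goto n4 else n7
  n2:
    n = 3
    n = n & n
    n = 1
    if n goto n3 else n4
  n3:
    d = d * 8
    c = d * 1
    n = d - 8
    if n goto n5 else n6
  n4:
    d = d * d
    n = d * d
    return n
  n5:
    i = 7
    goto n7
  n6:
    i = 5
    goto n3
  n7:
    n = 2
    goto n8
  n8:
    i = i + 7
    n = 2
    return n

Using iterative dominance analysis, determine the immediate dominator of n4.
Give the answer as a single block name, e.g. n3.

idom tree: n1←n0 n2←n0 n3←n2 n4←n0 n5←n3 n6←n3 n7←n0 n8←n7
Join-block Dom:
  n3: preds {n2,n6}: {n0,n2} ∩ {n0,n2,n3,n6} = {n0,n2}; idom=n2
  n4: preds {n1,n2}: {n0,n1} ∩ {n0,n2} = {n0}; idom=n0
  n7: preds {n1,n5}: {n0,n1} ∩ {n0,n2,n3,n5} = {n0}; idom=n0

idom(n4) = n0

Answer: n0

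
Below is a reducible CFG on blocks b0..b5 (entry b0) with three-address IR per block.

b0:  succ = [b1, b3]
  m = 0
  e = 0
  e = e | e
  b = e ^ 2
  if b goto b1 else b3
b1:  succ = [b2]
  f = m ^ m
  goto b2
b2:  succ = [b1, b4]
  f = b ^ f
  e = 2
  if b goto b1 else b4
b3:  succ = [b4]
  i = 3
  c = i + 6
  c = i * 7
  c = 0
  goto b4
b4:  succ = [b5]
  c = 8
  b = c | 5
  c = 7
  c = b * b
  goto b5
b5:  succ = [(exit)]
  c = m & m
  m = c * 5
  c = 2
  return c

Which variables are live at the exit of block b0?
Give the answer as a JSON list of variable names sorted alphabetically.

Answer: ["b", "m"]

Analysis:
Per-block:
  b0: {b,e,m} / ∅
  b1: {f} / {m}
  b2: {e,f} / {b,f}
  b3: {c,i} / ∅
  b4: {b,c} / ∅
  b5: {c,m} / {m}

Backward fixpoint:
  b0: in=∅ out={b,m}
  b1: in={b,m} out={b,f,m}
  b2: in={b,f,m} out={b,m}
  b3: in={m} out={m}
  b4: in={m} out={m}
  b5: in={m} out=∅

live-out(b0) = ["b", "m"]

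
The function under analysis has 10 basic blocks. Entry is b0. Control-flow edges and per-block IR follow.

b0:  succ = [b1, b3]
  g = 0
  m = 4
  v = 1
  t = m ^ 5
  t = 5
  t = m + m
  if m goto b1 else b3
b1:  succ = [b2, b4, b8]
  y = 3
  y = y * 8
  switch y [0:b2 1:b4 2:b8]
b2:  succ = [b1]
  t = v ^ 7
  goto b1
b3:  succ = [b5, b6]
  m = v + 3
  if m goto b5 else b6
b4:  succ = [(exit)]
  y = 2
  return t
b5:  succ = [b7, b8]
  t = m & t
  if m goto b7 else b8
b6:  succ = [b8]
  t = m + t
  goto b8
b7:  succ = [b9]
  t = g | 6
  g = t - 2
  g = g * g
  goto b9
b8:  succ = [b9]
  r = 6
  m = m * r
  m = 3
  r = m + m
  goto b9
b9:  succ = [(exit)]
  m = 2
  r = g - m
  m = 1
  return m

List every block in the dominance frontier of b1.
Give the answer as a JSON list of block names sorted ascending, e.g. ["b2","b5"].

idom tree: b1←b0 b2←b1 b3←b0 b4←b1 b5←b3 b6←b3 b7←b5 b8←b0 b9←b0
Dom at joins:
  b1: preds {b0,b2}: {b0} ∩ {b0,b1,b2} = {b0}; idom=b0
  b8: preds {b1,b5,b6}: {b0,b1} ∩ {b0,b3,b5} ∩ {b0,b3,b6} = {b0}; idom=b0
  b9: preds {b7,b8}: {b0,b3,b5,b7} ∩ {b0,b8} = {b0}; idom=b0

DF derivation:
  join b1 pred b0: · stop@b0
  join b1 pred b2: b2→b1 stop@b0
  join b8 pred b1: b1 stop@b0
  join b8 pred b5: b5→b3 stop@b0
  join b8 pred b6: b6→b3 stop@b0
  join b9 pred b7: b7→b5→b3 stop@b0
  join b9 pred b8: b8 stop@b0
  b0: DF=∅
  b1: DF={b1,b8}
  b2: DF={b1}
  b3: DF={b8,b9}
  b4: DF=∅
  b5: DF={b8,b9}
  b6: DF={b8}
  b7: DF={b9}
  b8: DF={b9}
  b9: DF=∅

DF(b1) = ["b1", "b8"]

Answer: ["b1", "b8"]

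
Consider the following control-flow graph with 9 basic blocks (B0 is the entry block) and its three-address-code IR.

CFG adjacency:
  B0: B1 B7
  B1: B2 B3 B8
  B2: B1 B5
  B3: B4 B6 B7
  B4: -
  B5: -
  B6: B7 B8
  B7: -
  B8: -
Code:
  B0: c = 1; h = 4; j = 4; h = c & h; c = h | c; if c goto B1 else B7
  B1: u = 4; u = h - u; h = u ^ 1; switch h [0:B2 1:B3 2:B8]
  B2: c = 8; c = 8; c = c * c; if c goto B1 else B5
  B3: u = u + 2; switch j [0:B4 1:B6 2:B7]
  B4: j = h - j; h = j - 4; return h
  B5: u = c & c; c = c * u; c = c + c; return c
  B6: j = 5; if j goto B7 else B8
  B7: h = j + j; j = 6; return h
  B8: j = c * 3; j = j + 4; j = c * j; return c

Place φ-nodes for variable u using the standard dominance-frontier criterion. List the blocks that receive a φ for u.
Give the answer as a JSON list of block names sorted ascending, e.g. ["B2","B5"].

Answer: ["B1", "B7", "B8"]

Derivation:
idom tree: B1←B0 B2←B1 B3←B1 B4←B3 B5←B2 B6←B3 B7←B0 B8←B1
Dom∩ at merges:
  B1: preds {B0,B2}: {B0} ∩ {B0,B1,B2} = {B0}; idom=B0
  B7: preds {B0,B3,B6}: {B0} ∩ {B0,B1,B3} ∩ {B0,B1,B3,B6} = {B0}; idom=B0
  B8: preds {B1,B6}: {B0,B1} ∩ {B0,B1,B3,B6} = {B0,B1}; idom=B1

DF walk-up:
  join B1 pred B0: · stop@B0
  join B1 pred B2: B2→B1 stop@B0
  join B7 pred B0: · stop@B0
  join B7 pred B3: B3→B1 stop@B0
  join B7 pred B6: B6→B3→B1 stop@B0
  join B8 pred B1: · stop@B1
  join B8 pred B6: B6→B3 stop@B1
  B0: DF=∅
  B1: DF={B1,B7}
  B2: DF={B1}
  B3: DF={B7,B8}
  B4: DF=∅
  B5: DF=∅
  B6: DF={B7,B8}
  B7: DF=∅
  B8: DF=∅

φ for u: defs {B1,B3,B5}
  DF⁺ = {B1,B7,B8}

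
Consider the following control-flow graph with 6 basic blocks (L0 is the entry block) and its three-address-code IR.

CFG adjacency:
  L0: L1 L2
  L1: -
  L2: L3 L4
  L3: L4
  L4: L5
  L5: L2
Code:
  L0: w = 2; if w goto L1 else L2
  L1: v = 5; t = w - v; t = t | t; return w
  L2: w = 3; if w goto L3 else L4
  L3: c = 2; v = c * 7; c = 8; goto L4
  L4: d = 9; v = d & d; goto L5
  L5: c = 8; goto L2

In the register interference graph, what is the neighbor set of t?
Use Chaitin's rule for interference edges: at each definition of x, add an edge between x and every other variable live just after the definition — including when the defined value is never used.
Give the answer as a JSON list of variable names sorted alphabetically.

Answer: ["w"]

Analysis:
def/use:
  L0: def={w} ue=∅
  L1: def={t,v} ue={w}
  L2: def={w} ue=∅
  L3: def={c,v} ue=∅
  L4: def={d,v} ue=∅
  L5: def={c} ue=∅

Liveness:
  live L0: ∅→{w}
  live L1: {w}→∅
  live L2: ∅→∅
  live L3: ∅→∅
  live L4: ∅→∅
  live L5: ∅→∅

Conflict graph:
  c — ∅
  d — ∅
  t — {w}
  v — {w}
  w — {t,v}

N(t) = ["w"]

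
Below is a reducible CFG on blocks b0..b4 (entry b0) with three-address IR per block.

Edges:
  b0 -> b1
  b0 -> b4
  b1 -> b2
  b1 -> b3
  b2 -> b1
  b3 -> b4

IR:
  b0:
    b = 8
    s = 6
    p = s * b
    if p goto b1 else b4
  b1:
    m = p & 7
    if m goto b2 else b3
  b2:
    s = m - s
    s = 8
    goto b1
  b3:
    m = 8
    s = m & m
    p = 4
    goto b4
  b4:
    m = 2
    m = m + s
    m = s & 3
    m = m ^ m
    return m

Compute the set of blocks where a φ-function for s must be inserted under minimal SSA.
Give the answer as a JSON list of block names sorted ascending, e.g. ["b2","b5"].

Answer: ["b1", "b4"]

Analysis:
idom tree: b1←b0 b2←b1 b3←b1 b4←b0
Dom∩ at merges:
  b1: preds {b0,b2}: {b0} ∩ {b0,b1,b2} = {b0}; idom=b0
  b4: preds {b0,b3}: {b0} ∩ {b0,b1,b3} = {b0}; idom=b0

DF walk-up:
  b1←b0: walk · to b0
  b1←b2: walk b2→b1 to b0
  b4←b0: walk · to b0
  b4←b3: walk b3→b1 to b0
  DF(b0)=∅
  DF(b1)={b1,b4}
  DF(b2)={b1}
  DF(b3)={b4}
  DF(b4)=∅

φ for s: defs {b0,b2,b3}
  DF⁺ = {b1,b4}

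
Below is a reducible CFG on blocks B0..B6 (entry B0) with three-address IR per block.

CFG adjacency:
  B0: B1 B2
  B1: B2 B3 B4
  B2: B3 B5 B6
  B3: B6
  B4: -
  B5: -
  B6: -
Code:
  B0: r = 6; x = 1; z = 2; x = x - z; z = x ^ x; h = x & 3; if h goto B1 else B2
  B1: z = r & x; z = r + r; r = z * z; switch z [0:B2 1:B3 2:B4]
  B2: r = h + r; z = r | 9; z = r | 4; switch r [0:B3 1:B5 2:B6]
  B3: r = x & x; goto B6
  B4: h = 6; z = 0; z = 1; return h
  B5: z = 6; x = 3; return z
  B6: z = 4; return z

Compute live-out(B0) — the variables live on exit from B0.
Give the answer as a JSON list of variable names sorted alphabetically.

def/use:
  B0: def={h,r,x,z} ue=∅
  B1: def={r,z} ue={r,x}
  B2: def={r,z} ue={h,r}
  B3: def={r} ue={x}
  B4: def={h,z} ue=∅
  B5: def={x,z} ue=∅
  B6: def={z} ue=∅

Live sets:
  B0: in=∅ out={h,r,x}
  B1: in={h,r,x} out={h,r,x}
  B2: in={h,r,x} out={x}
  B3: in={x} out=∅
  B4: in=∅ out=∅
  B5: in=∅ out=∅
  B6: in=∅ out=∅

live-out(B0) = ["h", "r", "x"]

Answer: ["h", "r", "x"]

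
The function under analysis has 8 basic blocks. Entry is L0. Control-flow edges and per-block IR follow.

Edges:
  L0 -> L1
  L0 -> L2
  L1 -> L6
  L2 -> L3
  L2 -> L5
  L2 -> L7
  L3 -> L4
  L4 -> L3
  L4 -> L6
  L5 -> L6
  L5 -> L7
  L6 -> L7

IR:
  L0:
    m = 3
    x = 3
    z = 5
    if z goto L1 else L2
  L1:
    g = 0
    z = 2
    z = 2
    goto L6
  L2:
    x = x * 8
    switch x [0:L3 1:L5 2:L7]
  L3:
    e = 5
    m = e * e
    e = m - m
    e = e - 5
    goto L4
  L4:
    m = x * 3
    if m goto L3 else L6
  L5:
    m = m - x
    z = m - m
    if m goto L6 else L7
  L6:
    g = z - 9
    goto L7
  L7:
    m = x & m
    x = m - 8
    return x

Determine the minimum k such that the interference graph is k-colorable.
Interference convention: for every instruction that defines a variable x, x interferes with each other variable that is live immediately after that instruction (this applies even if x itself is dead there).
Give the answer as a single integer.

Answer: 3

Analysis:
def/use:
  L0: {m,x,z} / ∅
  L1: {g,z} / ∅
  L2: {x} / {x}
  L3: {e,m} / ∅
  L4: {m} / {x}
  L5: {m,z} / {m,x}
  L6: {g} / {z}
  L7: {m,x} / {m,x}

Backward fixpoint:
  live L0: ∅→{m,x,z}
  live L1: {m,x}→{m,x,z}
  live L2: {m,x,z}→{m,x,z}
  live L3: {x,z}→{x,z}
  live L4: {x,z}→{m,x,z}
  live L5: {m,x}→{m,x,z}
  live L6: {m,x,z}→{m,x}
  live L7: {m,x}→∅

Interference:
  e↔{x,z}
  g↔{m,x}
  m↔{g,x,z}
  x↔{e,g,m,z}
  z↔{e,m,x}

Colouring:
  lower bound: {e,x,z} mutually conflict ⇒ χ ≥ 3
  3-colouring: R0={x}  R1={e,m}  R2={g,z}
  χ = 3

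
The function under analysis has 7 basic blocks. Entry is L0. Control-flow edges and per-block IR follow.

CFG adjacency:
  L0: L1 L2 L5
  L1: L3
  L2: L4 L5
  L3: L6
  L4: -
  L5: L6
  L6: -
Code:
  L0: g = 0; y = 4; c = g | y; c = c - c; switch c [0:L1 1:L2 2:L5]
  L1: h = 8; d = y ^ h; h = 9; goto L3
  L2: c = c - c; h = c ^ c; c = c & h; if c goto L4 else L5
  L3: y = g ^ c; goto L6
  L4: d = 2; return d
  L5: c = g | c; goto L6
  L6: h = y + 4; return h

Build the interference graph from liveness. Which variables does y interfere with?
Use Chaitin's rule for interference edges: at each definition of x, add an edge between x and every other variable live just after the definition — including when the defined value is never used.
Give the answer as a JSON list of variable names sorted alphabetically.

def/use:
  L0: {c,g,y} / ∅
  L1: {d,h} / {y}
  L2: {c,h} / {c}
  L3: {y} / {c,g}
  L4: {d} / ∅
  L5: {c} / {c,g}
  L6: {h} / {y}

Live sets:
  live L0: ∅→{c,g,y}
  live L1: {c,g,y}→{c,g}
  live L2: {c,g,y}→{c,g,y}
  live L3: {c,g}→{y}
  live L4: ∅→∅
  live L5: {c,g,y}→{y}
  live L6: {y}→∅

Interfere edges:
  c↔{d,g,h,y}
  d↔{c,g}
  g↔{c,d,h,y}
  h↔{c,g,y}
  y↔{c,g,h}

N(y) = ["c", "g", "h"]

Answer: ["c", "g", "h"]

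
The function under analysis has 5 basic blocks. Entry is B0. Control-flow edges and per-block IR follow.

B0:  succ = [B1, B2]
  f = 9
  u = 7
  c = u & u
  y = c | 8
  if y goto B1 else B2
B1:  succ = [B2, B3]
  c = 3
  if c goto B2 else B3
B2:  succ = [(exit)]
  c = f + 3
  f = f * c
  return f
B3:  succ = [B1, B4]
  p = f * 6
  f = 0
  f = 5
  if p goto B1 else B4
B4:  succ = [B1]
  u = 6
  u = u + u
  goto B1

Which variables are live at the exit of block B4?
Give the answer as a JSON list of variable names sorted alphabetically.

def/use:
  B0: def={c,f,u,y} ue=∅
  B1: def={c} ue=∅
  B2: def={c,f} ue={f}
  B3: def={f,p} ue={f}
  B4: def={u} ue=∅

Liveness:
  B0: in=∅ out={f}
  B1: in={f} out={f}
  B2: in={f} out=∅
  B3: in={f} out={f}
  B4: in={f} out={f}

live-out(B4) = ["f"]

Answer: ["f"]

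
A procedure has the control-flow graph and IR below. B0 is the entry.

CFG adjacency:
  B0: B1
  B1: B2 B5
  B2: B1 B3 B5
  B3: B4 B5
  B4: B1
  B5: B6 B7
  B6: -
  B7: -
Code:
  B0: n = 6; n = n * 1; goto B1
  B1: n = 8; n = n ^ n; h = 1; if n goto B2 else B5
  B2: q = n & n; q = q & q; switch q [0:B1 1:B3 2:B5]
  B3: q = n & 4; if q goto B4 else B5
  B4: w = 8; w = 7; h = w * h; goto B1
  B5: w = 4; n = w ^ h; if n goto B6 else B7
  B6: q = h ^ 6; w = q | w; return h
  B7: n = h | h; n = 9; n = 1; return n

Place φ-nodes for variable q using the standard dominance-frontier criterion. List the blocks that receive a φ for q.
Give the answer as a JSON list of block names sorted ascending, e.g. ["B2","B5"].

idom tree: B1←B0 B2←B1 B3←B2 B4←B3 B5←B1 B6←B5 B7←B5
Join-block Dom:
  B1: preds {B0,B2,B4}: {B0} ∩ {B0,B1,B2} ∩ {B0,B1,B2,B3,B4} = {B0}; idom=B0
  B5: preds {B1,B2,B3}: {B0,B1} ∩ {B0,B1,B2} ∩ {B0,B1,B2,B3} = {B0,B1}; idom=B1

DF walk-up:
  join B1 pred B0: · stop@B0
  join B1 pred B2: B2→B1 stop@B0
  join B1 pred B4: B4→B3→B2→B1 stop@B0
  join B5 pred B1: · stop@B1
  join B5 pred B2: B2 stop@B1
  join B5 pred B3: B3→B2 stop@B1
  B0 → ∅
  B1 → {B1}
  B2 → {B1,B5}
  B3 → {B1,B5}
  B4 → {B1}
  B5 → ∅
  B6 → ∅
  B7 → ∅

φ for q: defs {B2,B3,B6}
  DF⁺ = {B1,B5}

Answer: ["B1", "B5"]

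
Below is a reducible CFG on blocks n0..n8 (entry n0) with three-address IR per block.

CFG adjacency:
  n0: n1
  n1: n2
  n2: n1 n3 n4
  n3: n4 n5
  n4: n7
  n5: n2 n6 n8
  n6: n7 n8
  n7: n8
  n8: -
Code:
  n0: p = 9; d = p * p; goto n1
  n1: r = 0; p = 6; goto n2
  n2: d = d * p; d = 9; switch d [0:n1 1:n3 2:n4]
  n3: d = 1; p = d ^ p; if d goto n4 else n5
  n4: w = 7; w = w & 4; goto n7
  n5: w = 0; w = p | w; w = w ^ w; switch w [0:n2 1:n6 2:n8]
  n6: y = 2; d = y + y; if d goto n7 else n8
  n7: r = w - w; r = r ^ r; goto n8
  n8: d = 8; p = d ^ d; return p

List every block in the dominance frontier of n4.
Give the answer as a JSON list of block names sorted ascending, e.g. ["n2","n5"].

Answer: ["n7"]

Working:
idom tree: n1←n0 n2←n1 n3←n2 n4←n2 n5←n3 n6←n5 n7←n2 n8←n2
Dom at joins:
  n1: preds {n0,n2}: {n0} ∩ {n0,n1,n2} = {n0}; idom=n0
  n2: preds {n1,n5}: {n0,n1} ∩ {n0,n1,n2,n3,n5} = {n0,n1}; idom=n1
  n4: preds {n2,n3}: {n0,n1,n2} ∩ {n0,n1,n2,n3} = {n0,n1,n2}; idom=n2
  n7: preds {n4,n6}: {n0,n1,n2,n4} ∩ {n0,n1,n2,n3,n5,n6} = {n0,n1,n2}; idom=n2
  n8: preds {n5,n6,n7}: {n0,n1,n2,n3,n5} ∩ {n0,n1,n2,n3,n5,n6} ∩ {n0,n1,n2,n7} = {n0,n1,n2}; idom=n2

DF walk-up:
  join n1 pred n0: · stop@n0
  join n1 pred n2: n2→n1 stop@n0
  join n2 pred n1: · stop@n1
  join n2 pred n5: n5→n3→n2 stop@n1
  join n4 pred n2: · stop@n2
  join n4 pred n3: n3 stop@n2
  join n7 pred n4: n4 stop@n2
  join n7 pred n6: n6→n5→n3 stop@n2
  join n8 pred n5: n5→n3 stop@n2
  join n8 pred n6: n6→n5→n3 stop@n2
  join n8 pred n7: n7 stop@n2
  n0: DF=∅
  n1: DF={n1}
  n2: DF={n1,n2}
  n3: DF={n2,n4,n7,n8}
  n4: DF={n7}
  n5: DF={n2,n7,n8}
  n6: DF={n7,n8}
  n7: DF={n8}
  n8: DF=∅

DF(n4) = ["n7"]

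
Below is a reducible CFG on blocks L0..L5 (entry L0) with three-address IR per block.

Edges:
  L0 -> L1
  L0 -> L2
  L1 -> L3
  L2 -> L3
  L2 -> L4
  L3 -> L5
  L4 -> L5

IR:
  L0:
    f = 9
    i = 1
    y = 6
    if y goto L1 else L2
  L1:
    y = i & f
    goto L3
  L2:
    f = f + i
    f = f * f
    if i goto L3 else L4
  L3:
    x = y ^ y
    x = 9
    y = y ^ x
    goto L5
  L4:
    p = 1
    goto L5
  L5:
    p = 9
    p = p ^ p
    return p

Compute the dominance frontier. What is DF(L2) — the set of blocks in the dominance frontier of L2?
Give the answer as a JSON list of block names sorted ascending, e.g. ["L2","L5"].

idom tree: L1←L0 L2←L0 L3←L0 L4←L2 L5←L0
Dom∩ at merges:
  L3: preds {L1,L2}: {L0,L1} ∩ {L0,L2} = {L0}; idom=L0
  L5: preds {L3,L4}: {L0,L3} ∩ {L0,L2,L4} = {L0}; idom=L0

DF derivation:
  L3←L1: walk L1 to L0
  L3←L2: walk L2 to L0
  L5←L3: walk L3 to L0
  L5←L4: walk L4→L2 to L0
  L0: DF=∅
  L1: DF={L3}
  L2: DF={L3,L5}
  L3: DF={L5}
  L4: DF={L5}
  L5: DF=∅

DF(L2) = ["L3", "L5"]

Answer: ["L3", "L5"]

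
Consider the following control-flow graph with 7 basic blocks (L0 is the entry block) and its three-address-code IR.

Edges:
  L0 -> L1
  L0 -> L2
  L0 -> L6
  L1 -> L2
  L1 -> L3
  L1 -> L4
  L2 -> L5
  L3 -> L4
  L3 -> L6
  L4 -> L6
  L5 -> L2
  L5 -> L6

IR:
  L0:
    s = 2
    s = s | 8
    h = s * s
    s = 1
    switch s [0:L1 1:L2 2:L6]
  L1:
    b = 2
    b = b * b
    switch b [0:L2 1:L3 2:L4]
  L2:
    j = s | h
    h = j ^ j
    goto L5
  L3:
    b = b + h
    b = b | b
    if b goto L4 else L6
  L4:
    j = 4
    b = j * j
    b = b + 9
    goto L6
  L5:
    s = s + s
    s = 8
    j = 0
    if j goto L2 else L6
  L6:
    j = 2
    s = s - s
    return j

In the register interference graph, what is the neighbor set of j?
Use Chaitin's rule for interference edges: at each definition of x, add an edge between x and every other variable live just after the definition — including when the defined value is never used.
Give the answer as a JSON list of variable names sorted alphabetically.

Answer: ["h", "s"]

Analysis:
Block summaries:
  L0 def {h,s} use ∅
  L1 def {b} use ∅
  L2 def {h,j} use {h,s}
  L3 def {b} use {b,h}
  L4 def {b,j} use ∅
  L5 def {j,s} use {s}
  L6 def {j,s} use {s}

Backward fixpoint:
  L0: in=∅ out={h,s}
  L1: in={h,s} out={b,h,s}
  L2: in={h,s} out={h,s}
  L3: in={b,h,s} out={s}
  L4: in={s} out={s}
  L5: in={h,s} out={h,s}
  L6: in={s} out=∅

Interfere edges:
  b↔{h,s}
  h↔{b,j,s}
  j↔{h,s}
  s↔{b,h,j}

N(j) = ["h", "s"]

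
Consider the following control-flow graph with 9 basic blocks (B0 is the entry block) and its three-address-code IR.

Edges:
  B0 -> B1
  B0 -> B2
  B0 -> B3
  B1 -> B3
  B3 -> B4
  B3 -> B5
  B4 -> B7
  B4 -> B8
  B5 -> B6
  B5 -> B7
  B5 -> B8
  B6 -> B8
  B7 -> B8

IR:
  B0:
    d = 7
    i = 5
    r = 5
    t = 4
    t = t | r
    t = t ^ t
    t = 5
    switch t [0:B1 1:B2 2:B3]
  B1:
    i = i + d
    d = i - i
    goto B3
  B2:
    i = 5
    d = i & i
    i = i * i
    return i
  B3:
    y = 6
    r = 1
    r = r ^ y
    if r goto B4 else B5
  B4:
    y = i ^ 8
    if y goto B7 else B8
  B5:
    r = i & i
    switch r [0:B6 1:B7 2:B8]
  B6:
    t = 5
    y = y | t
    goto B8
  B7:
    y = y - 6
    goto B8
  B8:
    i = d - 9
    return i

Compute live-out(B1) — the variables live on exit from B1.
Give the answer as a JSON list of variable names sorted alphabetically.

Answer: ["d", "i"]

Derivation:
def/use:
  B0: def={d,i,r,t} ue=∅
  B1: def={d,i} ue={d,i}
  B2: def={d,i} ue=∅
  B3: def={r,y} ue=∅
  B4: def={y} ue={i}
  B5: def={r} ue={i}
  B6: def={t,y} ue={y}
  B7: def={y} ue={y}
  B8: def={i} ue={d}

Live sets:
  live B0: ∅→{d,i}
  live B1: {d,i}→{d,i}
  live B2: ∅→∅
  live B3: {d,i}→{d,i,y}
  live B4: {d,i}→{d,y}
  live B5: {d,i,y}→{d,y}
  live B6: {d,y}→{d}
  live B7: {d,y}→{d}
  live B8: {d}→∅

live-out(B1) = ["d", "i"]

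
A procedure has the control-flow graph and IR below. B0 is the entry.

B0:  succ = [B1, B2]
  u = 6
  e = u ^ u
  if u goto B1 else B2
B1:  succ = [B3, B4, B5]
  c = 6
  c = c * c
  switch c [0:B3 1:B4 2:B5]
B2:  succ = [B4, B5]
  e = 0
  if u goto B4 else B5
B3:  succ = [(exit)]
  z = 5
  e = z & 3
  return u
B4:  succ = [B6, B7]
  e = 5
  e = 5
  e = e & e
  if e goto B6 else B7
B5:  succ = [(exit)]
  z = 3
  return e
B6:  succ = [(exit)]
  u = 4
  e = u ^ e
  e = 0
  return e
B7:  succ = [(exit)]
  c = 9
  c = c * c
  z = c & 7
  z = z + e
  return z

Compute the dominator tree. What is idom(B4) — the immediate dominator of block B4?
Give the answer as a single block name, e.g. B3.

Answer: B0

Derivation:
idom tree: B1←B0 B2←B0 B3←B1 B4←B0 B5←B0 B6←B4 B7←B4
Dom∩ at merges:
  B4: preds {B1,B2}: {B0,B1} ∩ {B0,B2} = {B0}; idom=B0
  B5: preds {B1,B2}: {B0,B1} ∩ {B0,B2} = {B0}; idom=B0

idom(B4) = B0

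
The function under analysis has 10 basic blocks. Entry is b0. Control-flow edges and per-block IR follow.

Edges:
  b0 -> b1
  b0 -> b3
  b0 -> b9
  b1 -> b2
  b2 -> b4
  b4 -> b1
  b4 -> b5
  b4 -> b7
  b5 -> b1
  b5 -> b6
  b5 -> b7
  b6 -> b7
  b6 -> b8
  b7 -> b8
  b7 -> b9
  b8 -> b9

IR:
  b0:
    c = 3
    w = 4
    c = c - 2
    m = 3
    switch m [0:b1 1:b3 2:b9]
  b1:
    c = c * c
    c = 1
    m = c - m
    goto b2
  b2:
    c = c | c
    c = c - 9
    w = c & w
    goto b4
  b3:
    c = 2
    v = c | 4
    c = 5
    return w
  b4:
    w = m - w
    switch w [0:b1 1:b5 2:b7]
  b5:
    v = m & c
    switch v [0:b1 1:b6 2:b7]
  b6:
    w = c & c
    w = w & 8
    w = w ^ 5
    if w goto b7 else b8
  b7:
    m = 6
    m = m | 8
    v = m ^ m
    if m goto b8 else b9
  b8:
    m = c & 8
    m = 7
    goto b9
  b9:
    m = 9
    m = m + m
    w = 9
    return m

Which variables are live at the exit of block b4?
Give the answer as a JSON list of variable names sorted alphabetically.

Answer: ["c", "m", "w"]

Working:
Per-block:
  b0: def={c,m,w} ue=∅
  b1: def={c,m} ue={c,m}
  b2: def={c,w} ue={c,w}
  b3: def={c,v} ue={w}
  b4: def={w} ue={m,w}
  b5: def={v} ue={c,m}
  b6: def={w} ue={c}
  b7: def={m,v} ue=∅
  b8: def={m} ue={c}
  b9: def={m,w} ue=∅

Backward fixpoint:
  b0: in=∅ out={c,m,w}
  b1: in={c,m,w} out={c,m,w}
  b2: in={c,m,w} out={c,m,w}
  b3: in={w} out=∅
  b4: in={c,m,w} out={c,m,w}
  b5: in={c,m,w} out={c,m,w}
  b6: in={c} out={c}
  b7: in={c} out={c}
  b8: in={c} out=∅
  b9: in=∅ out=∅

live-out(b4) = ["c", "m", "w"]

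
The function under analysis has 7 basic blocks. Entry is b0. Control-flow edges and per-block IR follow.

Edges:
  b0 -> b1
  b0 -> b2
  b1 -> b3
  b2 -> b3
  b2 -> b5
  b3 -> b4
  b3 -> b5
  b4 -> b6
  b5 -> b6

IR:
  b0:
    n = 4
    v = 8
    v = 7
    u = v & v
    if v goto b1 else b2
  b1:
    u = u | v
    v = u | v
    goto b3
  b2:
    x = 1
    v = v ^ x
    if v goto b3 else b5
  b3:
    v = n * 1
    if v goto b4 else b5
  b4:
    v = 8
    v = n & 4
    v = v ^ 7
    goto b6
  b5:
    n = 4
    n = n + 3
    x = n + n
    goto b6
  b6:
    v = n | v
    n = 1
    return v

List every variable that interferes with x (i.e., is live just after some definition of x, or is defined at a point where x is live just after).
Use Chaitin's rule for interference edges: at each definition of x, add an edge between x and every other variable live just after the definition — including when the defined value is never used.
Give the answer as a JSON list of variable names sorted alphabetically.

Answer: ["n", "v"]

Analysis:
def/use:
  b0: {n,u,v} / ∅
  b1: {u,v} / {u,v}
  b2: {v,x} / {v}
  b3: {v} / {n}
  b4: {v} / {n}
  b5: {n,x} / ∅
  b6: {n,v} / {n,v}

Live sets:
  live b0: ∅→{n,u,v}
  live b1: {n,u,v}→{n}
  live b2: {n,v}→{n,v}
  live b3: {n}→{n,v}
  live b4: {n}→{n,v}
  live b5: {v}→{n,v}
  live b6: {n,v}→∅

Interference:
  n↔{u,v,x}
  u↔{n,v}
  v↔{n,u,x}
  x↔{n,v}

N(x) = ["n", "v"]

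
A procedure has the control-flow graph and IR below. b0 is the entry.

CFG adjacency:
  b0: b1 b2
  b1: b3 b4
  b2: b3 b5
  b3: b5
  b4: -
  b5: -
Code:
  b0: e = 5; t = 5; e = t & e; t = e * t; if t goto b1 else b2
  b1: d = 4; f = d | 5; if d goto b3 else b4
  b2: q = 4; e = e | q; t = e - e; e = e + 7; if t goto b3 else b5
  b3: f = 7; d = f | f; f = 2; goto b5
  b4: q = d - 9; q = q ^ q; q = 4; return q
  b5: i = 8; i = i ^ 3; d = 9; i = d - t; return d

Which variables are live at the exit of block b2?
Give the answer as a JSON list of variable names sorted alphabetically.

Answer: ["t"]

Working:
def/use:
  b0 def {e,t} use ∅
  b1 def {d,f} use ∅
  b2 def {e,q,t} use {e}
  b3 def {d,f} use ∅
  b4 def {q} use {d}
  b5 def {d,i} use {t}

Liveness:
  b0 li=∅ lo={e,t}
  b1 li={t} lo={d,t}
  b2 li={e} lo={t}
  b3 li={t} lo={t}
  b4 li={d} lo=∅
  b5 li={t} lo=∅

live-out(b2) = ["t"]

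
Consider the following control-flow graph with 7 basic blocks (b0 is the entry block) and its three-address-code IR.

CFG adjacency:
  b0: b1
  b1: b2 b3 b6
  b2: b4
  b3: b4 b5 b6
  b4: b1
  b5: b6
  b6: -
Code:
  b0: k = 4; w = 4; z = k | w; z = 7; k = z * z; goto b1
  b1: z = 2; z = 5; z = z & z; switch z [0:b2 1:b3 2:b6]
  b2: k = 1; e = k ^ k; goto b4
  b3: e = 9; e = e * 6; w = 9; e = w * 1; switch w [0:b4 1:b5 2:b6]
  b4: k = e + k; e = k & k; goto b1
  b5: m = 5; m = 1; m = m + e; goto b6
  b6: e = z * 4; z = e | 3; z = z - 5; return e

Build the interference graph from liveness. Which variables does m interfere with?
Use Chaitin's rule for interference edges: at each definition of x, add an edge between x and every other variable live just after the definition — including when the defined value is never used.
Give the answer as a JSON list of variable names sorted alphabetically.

Block summaries:
  b0 def {k,w,z} use ∅
  b1 def {z} use ∅
  b2 def {e,k} use ∅
  b3 def {e,w} use ∅
  b4 def {e,k} use {e,k}
  b5 def {m} use {e}
  b6 def {e,z} use {z}

Backward fixpoint:
  b0: in=∅ out={k}
  b1: in={k} out={k,z}
  b2: in=∅ out={e,k}
  b3: in={k,z} out={e,k,z}
  b4: in={e,k} out={k}
  b5: in={e,z} out={z}
  b6: in={z} out=∅

Conflict graph:
  e: {k,m,w,z}
  k: {e,w,z}
  m: {e,z}
  w: {e,k,z}
  z: {e,k,m,w}

N(m) = ["e", "z"]

Answer: ["e", "z"]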